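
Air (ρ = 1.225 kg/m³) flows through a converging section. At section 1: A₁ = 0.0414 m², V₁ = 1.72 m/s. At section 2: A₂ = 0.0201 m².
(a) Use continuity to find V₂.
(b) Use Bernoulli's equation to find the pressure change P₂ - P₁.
(a) Continuity: A₁V₁=A₂V₂ -> V₂=A₁V₁/A₂=0.0414*1.72/0.0201=3.54 m/s
(b) Bernoulli: P₂-P₁=0.5*rho*(V₁^2-V₂^2)/1000=0.5*1.225*(1.72^2-3.54^2)/1000=-0.005864 kPa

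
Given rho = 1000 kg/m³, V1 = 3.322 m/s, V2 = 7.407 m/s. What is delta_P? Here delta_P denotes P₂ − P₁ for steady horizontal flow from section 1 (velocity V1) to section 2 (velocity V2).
Formula: \Delta P = \frac{1}{2} \rho (V_1^2 - V_2^2)
delta_P = 0.5·1000·(3.322² − 7.407²)/1000 = -21.91 kPa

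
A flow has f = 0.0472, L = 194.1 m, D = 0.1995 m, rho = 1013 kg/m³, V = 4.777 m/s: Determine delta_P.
Formula: \Delta P = f \frac{L}{D} \frac{\rho V^2}{2}
delta_P = 0.0472·(194.1/0.1995)·0.5·1013·4.777²/1000 = 530.8 kPa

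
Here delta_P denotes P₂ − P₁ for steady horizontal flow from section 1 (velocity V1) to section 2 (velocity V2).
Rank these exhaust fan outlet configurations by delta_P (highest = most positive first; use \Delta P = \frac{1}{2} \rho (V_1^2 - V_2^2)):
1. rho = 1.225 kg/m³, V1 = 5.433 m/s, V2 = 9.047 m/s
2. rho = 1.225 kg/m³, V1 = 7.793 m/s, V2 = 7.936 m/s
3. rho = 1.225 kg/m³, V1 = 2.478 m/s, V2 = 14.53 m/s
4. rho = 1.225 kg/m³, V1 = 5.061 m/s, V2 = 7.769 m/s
Case 1: delta_P = -0.03205 kPa
Case 2: delta_P = -0.001378 kPa
Case 3: delta_P = -0.1256 kPa
Case 4: delta_P = -0.02128 kPa
Ranking (highest first): 2, 4, 1, 3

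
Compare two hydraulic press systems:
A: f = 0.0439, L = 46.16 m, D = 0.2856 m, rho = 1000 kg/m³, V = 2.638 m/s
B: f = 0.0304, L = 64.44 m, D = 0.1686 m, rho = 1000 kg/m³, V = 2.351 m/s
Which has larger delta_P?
delta_P(A) = 24.69 kPa, delta_P(B) = 32.11 kPa. Answer: B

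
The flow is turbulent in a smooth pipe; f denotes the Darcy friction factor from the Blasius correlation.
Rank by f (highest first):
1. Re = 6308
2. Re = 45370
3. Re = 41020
Case 1: f = 0.03546
Case 2: f = 0.02165
Case 3: f = 0.0222
Ranking (highest first): 1, 3, 2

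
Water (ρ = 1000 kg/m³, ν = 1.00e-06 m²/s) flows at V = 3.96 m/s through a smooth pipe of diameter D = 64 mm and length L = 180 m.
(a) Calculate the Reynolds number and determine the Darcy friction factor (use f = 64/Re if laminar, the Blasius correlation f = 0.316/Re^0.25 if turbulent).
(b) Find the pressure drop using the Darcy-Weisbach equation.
(a) Re = V·D/ν = 3.96·0.064/1.00e-06 = 253440 → turbulent (Re > 4000); f = 0.316/Re^0.25 = 0.316/253440^0.25 = 0.014084 (Blasius is strictly valid for Re ≲ 1e5; used here as the smooth-pipe estimate the problem specifies)
(b) Darcy-Weisbach: ΔP = f·(L/D)·½ρV²/1000 = 0.014084·(180/0.064)·½·1000·3.96²/1000 = 310.6 kPa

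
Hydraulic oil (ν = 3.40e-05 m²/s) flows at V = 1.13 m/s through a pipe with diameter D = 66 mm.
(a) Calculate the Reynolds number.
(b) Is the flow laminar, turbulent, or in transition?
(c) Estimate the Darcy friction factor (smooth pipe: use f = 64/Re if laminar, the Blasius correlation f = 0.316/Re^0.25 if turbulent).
(a) Re = V·D/ν = 1.13·0.066/3.40e-05 = 2193.5
(b) Flow regime: laminar (Re < 2300)
(c) Friction factor: f = 64/Re = 64/2193.5 = 0.02918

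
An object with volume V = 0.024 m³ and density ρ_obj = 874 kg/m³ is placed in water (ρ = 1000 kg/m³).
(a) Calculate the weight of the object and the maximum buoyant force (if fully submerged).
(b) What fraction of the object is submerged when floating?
(a) W=rho_obj*g*V=874*9.81*0.024=205.8 N; F_B(max)=rho*g*V=1000*9.81*0.024=235.4 N
(b) Floating fraction=rho_obj/rho=874/1000=0.874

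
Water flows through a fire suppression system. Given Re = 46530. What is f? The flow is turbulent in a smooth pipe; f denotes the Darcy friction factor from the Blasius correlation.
Formula: f = \frac{0.316}{Re^{0.25}}
f = 0.316/46530^0.25 = 0.02152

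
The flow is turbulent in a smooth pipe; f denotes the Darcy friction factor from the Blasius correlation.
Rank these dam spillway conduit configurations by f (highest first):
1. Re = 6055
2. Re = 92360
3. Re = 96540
Case 1: f = 0.03582
Case 2: f = 0.01813
Case 3: f = 0.01793
Ranking (highest first): 1, 2, 3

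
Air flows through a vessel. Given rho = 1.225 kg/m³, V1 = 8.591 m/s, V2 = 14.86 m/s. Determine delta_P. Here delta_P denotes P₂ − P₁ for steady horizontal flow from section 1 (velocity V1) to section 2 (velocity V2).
Formula: \Delta P = \frac{1}{2} \rho (V_1^2 - V_2^2)
delta_P = 0.5·1.225·(8.591² − 14.86²)/1000 = -0.09005 kPa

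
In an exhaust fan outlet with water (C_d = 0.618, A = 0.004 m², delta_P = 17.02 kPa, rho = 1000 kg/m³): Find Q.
Formula: Q = C_d A \sqrt{\frac{2 \Delta P}{\rho}}
Q = 0.618·0.004·√(2·(17.02·1000)/1000)·1000 = 14.42 L/s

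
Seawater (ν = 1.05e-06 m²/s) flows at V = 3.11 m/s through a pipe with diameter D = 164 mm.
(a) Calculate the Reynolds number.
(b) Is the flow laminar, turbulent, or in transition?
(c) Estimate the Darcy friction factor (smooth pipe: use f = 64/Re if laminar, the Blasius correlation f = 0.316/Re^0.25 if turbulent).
(a) Re = V·D/ν = 3.11·0.164/1.05e-06 = 485750
(b) Flow regime: turbulent (Re > 4000)
(c) Friction factor: f = 0.316/Re^0.25 = 0.316/485750^0.25 = 0.01197 (Blasius is strictly valid for Re ≲ 1e5; used here as the smooth-pipe estimate the problem specifies)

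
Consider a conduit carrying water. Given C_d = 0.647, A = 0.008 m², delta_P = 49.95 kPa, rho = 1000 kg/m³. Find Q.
Formula: Q = C_d A \sqrt{\frac{2 \Delta P}{\rho}}
Q = 0.647·0.008·√(2·(49.95·1000)/1000)·1000 = 51.73 L/s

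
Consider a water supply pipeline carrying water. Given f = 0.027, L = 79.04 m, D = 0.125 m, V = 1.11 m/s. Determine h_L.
Formula: h_L = f \frac{L}{D} \frac{V^2}{2g}
h_L = 0.027·(79.04/0.125)·1.11²/(2·9.81) = 1.072 m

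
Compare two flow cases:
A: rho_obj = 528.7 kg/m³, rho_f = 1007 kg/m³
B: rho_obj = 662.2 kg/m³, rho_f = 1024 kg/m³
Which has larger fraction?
fraction(A) = 0.525, fraction(B) = 0.6467. Answer: B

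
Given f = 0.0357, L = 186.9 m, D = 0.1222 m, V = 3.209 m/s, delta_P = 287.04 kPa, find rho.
Formula: \Delta P = f \frac{L}{D} \frac{\rho V^2}{2}
Substituting knowns: 287.04 = 0.0357·(186.9/0.1222)·0.5·rho·3.209²/1000
Solving for rho: rho = (287.04·1000)/(0.0357·(186.9/0.1222)·0.5·3.209²) = 1021 kg/m³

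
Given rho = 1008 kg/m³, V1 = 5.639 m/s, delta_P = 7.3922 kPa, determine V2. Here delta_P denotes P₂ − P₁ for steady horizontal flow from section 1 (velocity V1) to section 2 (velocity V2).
Formula: \Delta P = \frac{1}{2} \rho (V_1^2 - V_2^2)
Substituting knowns: 7.3922 = 0.5·1008·(5.639² − V2²)/1000
Solving for V2: V2 = √(5.639² − 2·(7.3922·1000)/1008) = 4.139 m/s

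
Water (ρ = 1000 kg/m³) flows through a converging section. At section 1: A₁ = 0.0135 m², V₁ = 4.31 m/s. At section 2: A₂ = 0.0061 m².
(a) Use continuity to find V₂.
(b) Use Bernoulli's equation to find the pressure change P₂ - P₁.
(a) Continuity: A₁V₁=A₂V₂ -> V₂=A₁V₁/A₂=0.0135*4.31/0.0061=9.54 m/s
(b) Bernoulli: P₂-P₁=0.5*rho*(V₁^2-V₂^2)/1000=0.5*1000*(4.31^2-9.54^2)/1000=-36.22 kPa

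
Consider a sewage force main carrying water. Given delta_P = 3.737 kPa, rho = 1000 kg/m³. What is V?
Formula: V = \sqrt{\frac{2 \Delta P}{\rho}}
V = √(2·(3.737·1000)/1000) = 2.734 m/s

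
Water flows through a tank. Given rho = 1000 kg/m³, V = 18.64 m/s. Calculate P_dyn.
Formula: P_{dyn} = \frac{1}{2} \rho V^2
P_dyn = 0.5·1000·18.64²/1000 = 173.7 kPa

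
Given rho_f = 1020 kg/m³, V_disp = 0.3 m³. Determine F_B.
Formula: F_B = \rho_f g V_{disp}
F_B = 1020·9.81·0.3 = 3002 N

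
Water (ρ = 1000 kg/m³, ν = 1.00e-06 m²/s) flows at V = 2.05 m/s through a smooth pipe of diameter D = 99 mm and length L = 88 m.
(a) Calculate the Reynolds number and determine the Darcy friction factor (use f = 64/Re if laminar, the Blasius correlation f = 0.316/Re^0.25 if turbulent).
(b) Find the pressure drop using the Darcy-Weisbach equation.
(a) Re = V·D/ν = 2.05·0.099/1.00e-06 = 202950 → turbulent (Re > 4000); f = 0.316/Re^0.25 = 0.316/202950^0.25 = 0.014888 (Blasius is strictly valid for Re ≲ 1e5; used here as the smooth-pipe estimate the problem specifies)
(b) Darcy-Weisbach: ΔP = f·(L/D)·½ρV²/1000 = 0.014888·(88/0.099)·½·1000·2.05²/1000 = 27.81 kPa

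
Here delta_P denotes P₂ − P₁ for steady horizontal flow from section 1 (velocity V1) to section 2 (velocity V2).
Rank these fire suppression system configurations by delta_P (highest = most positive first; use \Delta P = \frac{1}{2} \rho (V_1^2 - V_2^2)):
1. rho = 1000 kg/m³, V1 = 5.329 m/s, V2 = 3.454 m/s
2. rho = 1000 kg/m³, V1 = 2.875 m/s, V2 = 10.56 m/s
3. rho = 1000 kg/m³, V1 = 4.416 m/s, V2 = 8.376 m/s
Case 1: delta_P = 8.234 kPa
Case 2: delta_P = -51.62 kPa
Case 3: delta_P = -25.33 kPa
Ranking (highest first): 1, 3, 2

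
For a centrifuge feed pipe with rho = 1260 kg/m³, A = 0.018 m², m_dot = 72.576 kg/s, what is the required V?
Formula: \dot{m} = \rho A V
Substituting knowns: 72.576 = 1260·0.018·V
Solving for V: V = 72.576/(1260·0.018) = 3.2 m/s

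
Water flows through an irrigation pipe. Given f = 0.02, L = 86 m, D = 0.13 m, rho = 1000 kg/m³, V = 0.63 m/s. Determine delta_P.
Formula: \Delta P = f \frac{L}{D} \frac{\rho V^2}{2}
delta_P = 0.02·(86/0.13)·0.5·1000·0.63²/1000 = 2.626 kPa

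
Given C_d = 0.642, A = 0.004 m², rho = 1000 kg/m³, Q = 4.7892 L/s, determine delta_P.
Formula: Q = C_d A \sqrt{\frac{2 \Delta P}{\rho}}
Substituting knowns: 4.7892 = 0.642·0.004·√(2·(delta_P·1000)/1000)·1000
Solving for delta_P: delta_P = ((4.7892/1000)/(0.642·0.004))²·1000/2/1000 = 1.739 kPa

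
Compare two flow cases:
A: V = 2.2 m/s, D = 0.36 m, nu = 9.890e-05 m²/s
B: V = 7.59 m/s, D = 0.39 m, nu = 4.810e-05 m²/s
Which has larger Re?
Re(A) = 8008, Re(B) = 61541. Answer: B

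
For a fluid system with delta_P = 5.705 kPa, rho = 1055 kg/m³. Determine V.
Formula: V = \sqrt{\frac{2 \Delta P}{\rho}}
V = √(2·(5.705·1000)/1055) = 3.289 m/s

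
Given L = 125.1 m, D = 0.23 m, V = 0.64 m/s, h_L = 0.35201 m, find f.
Formula: h_L = f \frac{L}{D} \frac{V^2}{2g}
Substituting knowns: 0.35201 = f·(125.1/0.23)·0.64²/(2·9.81)
Solving for f: f = 0.35201·2·9.81/((125.1/0.23)·0.64²) = 0.031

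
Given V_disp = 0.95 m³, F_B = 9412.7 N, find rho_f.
Formula: F_B = \rho_f g V_{disp}
Substituting knowns: 9412.7 = rho_f·9.81·0.95
Solving for rho_f: rho_f = 9412.7/(9.81·0.95) = 1010 kg/m³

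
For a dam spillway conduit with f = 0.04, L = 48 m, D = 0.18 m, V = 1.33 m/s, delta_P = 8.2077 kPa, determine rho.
Formula: \Delta P = f \frac{L}{D} \frac{\rho V^2}{2}
Substituting knowns: 8.2077 = 0.04·(48/0.18)·0.5·rho·1.33²/1000
Solving for rho: rho = (8.2077·1000)/(0.04·(48/0.18)·0.5·1.33²) = 870 kg/m³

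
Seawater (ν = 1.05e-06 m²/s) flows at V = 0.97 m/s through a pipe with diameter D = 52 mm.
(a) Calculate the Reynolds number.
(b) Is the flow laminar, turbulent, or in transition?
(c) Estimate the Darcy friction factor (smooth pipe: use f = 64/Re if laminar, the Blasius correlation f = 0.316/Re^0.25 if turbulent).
(a) Re = V·D/ν = 0.97·0.052/1.05e-06 = 48038
(b) Flow regime: turbulent (Re > 4000)
(c) Friction factor: f = 0.316/Re^0.25 = 0.316/48038^0.25 = 0.02134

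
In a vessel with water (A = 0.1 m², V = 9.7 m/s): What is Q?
Formula: Q = A V
Q = 0.1·9.7·1000 = 970 L/s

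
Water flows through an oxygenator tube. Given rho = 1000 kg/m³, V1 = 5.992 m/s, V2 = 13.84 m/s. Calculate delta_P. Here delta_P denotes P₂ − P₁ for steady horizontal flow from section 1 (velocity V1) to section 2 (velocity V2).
Formula: \Delta P = \frac{1}{2} \rho (V_1^2 - V_2^2)
delta_P = 0.5·1000·(5.992² − 13.84²)/1000 = -77.82 kPa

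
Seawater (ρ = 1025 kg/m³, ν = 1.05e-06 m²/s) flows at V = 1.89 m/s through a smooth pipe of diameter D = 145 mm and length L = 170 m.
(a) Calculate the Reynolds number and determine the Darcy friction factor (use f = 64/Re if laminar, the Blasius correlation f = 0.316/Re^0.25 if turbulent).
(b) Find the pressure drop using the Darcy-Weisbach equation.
(a) Re = V·D/ν = 1.89·0.145/1.05e-06 = 261000 → turbulent (Re > 4000); f = 0.316/Re^0.25 = 0.316/261000^0.25 = 0.013981 (Blasius is strictly valid for Re ≲ 1e5; used here as the smooth-pipe estimate the problem specifies)
(b) Darcy-Weisbach: ΔP = f·(L/D)·½ρV²/1000 = 0.013981·(170/0.145)·½·1025·1.89²/1000 = 30.01 kPa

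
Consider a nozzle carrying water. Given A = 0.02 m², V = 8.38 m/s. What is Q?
Formula: Q = A V
Q = 0.02·8.38·1000 = 167.6 L/s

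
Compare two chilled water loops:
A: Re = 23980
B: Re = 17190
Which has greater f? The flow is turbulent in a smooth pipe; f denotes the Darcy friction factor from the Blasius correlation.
f(A) = 0.02539, f(B) = 0.0276. Answer: B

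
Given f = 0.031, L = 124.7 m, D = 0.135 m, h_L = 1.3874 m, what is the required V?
Formula: h_L = f \frac{L}{D} \frac{V^2}{2g}
Substituting knowns: 1.3874 = 0.031·(124.7/0.135)·V²/(2·9.81)
Solving for V: V = √(1.3874·2·9.81/(0.031·(124.7/0.135))) = 0.975 m/s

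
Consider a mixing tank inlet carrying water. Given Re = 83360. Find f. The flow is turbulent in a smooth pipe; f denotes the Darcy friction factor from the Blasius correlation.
Formula: f = \frac{0.316}{Re^{0.25}}
f = 0.316/83360^0.25 = 0.0186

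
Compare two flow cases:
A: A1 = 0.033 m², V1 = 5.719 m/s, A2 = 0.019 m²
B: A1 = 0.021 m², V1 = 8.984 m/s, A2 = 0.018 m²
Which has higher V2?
V2(A) = 9.933 m/s, V2(B) = 10.48 m/s. Answer: B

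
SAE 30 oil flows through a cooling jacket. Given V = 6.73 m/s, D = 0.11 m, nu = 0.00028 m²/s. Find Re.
Formula: Re = \frac{V D}{\nu}
Re = 6.73·0.11/0.00028 = 2644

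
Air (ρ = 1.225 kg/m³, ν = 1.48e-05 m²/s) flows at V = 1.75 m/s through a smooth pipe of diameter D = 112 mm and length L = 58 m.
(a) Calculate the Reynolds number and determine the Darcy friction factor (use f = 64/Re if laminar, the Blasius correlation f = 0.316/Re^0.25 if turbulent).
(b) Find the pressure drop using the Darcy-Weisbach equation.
(a) Re = V·D/ν = 1.75·0.112/1.48e-05 = 13243 → turbulent (Re > 4000); f = 0.316/Re^0.25 = 0.316/13243^0.25 = 0.029457
(b) Darcy-Weisbach: ΔP = f·(L/D)·½ρV²/1000 = 0.029457·(58/0.112)·½·1.225·1.75²/1000 = 0.02861 kPa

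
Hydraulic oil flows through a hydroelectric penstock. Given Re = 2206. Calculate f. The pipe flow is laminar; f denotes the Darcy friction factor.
Formula: f = \frac{64}{Re}
f = 64/2206 = 0.02901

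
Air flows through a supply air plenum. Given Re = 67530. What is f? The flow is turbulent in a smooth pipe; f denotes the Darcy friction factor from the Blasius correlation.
Formula: f = \frac{0.316}{Re^{0.25}}
f = 0.316/67530^0.25 = 0.0196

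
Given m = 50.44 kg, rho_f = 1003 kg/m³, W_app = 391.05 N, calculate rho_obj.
Formula: W_{app} = mg\left(1 - \frac{\rho_f}{\rho_{obj}}\right)
Substituting knowns: 391.05 = 50.44·9.81·(1 − 1003/rho_obj)
Solving for rho_obj: rho_obj = 1003/(1 − 391.05/(50.44·9.81)) = 4783 kg/m³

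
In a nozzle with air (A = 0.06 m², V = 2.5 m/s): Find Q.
Formula: Q = A V
Q = 0.06·2.5·1000 = 150 L/s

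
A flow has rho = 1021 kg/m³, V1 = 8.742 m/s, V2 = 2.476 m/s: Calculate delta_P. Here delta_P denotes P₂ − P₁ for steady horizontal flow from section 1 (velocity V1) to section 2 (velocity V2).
Formula: \Delta P = \frac{1}{2} \rho (V_1^2 - V_2^2)
delta_P = 0.5·1021·(8.742² − 2.476²)/1000 = 35.88 kPa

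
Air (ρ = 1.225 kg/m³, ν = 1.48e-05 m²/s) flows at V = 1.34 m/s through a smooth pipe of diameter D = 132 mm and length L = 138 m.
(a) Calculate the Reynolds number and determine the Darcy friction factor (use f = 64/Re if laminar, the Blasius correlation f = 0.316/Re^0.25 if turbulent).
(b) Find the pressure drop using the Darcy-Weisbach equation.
(a) Re = V·D/ν = 1.34·0.132/1.48e-05 = 11951 → turbulent (Re > 4000); f = 0.316/Re^0.25 = 0.316/11951^0.25 = 0.030223
(b) Darcy-Weisbach: ΔP = f·(L/D)·½ρV²/1000 = 0.030223·(138/0.132)·½·1.225·1.34²/1000 = 0.03475 kPa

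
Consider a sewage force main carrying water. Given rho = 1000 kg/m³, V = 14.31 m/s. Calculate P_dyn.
Formula: P_{dyn} = \frac{1}{2} \rho V^2
P_dyn = 0.5·1000·14.31²/1000 = 102.4 kPa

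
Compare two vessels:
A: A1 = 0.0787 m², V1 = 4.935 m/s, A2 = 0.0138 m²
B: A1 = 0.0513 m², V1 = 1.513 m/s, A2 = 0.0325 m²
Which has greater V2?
V2(A) = 28.14 m/s, V2(B) = 2.388 m/s. Answer: A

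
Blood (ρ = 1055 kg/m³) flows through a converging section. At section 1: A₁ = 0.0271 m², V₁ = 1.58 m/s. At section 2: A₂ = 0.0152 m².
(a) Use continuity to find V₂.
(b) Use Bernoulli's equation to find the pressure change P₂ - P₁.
(a) Continuity: A₁V₁=A₂V₂ -> V₂=A₁V₁/A₂=0.0271*1.58/0.0152=2.82 m/s
(b) Bernoulli: P₂-P₁=0.5*rho*(V₁^2-V₂^2)/1000=0.5*1055*(1.58^2-2.82^2)/1000=-2.878 kPa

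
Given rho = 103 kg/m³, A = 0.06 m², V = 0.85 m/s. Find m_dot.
Formula: \dot{m} = \rho A V
m_dot = 103·0.06·0.85 = 5.253 kg/s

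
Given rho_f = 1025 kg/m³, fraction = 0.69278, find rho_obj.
Formula: f_{sub} = \frac{\rho_{obj}}{\rho_f}
Substituting knowns: 0.69278 = rho_obj/1025
Solving for rho_obj: rho_obj = 0.69278·1025 = 710.1 kg/m³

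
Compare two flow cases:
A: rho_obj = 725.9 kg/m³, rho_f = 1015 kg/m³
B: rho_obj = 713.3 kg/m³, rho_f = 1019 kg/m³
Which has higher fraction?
fraction(A) = 0.7152, fraction(B) = 0.7. Answer: A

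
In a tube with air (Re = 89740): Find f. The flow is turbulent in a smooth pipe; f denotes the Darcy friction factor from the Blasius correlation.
Formula: f = \frac{0.316}{Re^{0.25}}
f = 0.316/89740^0.25 = 0.01826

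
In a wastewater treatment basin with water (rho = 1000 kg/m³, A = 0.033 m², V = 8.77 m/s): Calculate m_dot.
Formula: \dot{m} = \rho A V
m_dot = 1000·0.033·8.77 = 289.4 kg/s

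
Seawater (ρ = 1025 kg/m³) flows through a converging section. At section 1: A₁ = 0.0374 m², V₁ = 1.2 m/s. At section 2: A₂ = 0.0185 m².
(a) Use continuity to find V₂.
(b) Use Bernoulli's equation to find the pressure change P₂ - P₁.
(a) Continuity: A₁V₁=A₂V₂ -> V₂=A₁V₁/A₂=0.0374*1.2/0.0185=2.43 m/s
(b) Bernoulli: P₂-P₁=0.5*rho*(V₁^2-V₂^2)/1000=0.5*1025*(1.2^2-2.43^2)/1000=-2.288 kPa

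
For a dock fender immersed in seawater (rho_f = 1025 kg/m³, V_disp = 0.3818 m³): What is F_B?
Formula: F_B = \rho_f g V_{disp}
F_B = 1025·9.81·0.3818 = 3839 N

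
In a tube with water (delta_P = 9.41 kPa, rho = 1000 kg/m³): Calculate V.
Formula: V = \sqrt{\frac{2 \Delta P}{\rho}}
V = √(2·(9.41·1000)/1000) = 4.338 m/s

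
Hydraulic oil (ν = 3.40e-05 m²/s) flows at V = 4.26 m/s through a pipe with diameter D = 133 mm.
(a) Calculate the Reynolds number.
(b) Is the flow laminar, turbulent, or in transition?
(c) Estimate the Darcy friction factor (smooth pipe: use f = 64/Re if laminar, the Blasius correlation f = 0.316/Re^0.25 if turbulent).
(a) Re = V·D/ν = 4.26·0.133/3.40e-05 = 16664
(b) Flow regime: turbulent (Re > 4000)
(c) Friction factor: f = 0.316/Re^0.25 = 0.316/16664^0.25 = 0.02781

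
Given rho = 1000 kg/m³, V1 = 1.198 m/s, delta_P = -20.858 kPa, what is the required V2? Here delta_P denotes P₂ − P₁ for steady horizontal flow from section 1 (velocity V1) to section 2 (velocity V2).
Formula: \Delta P = \frac{1}{2} \rho (V_1^2 - V_2^2)
Substituting knowns: -20.858 = 0.5·1000·(1.198² − V2²)/1000
Solving for V2: V2 = √(1.198² − 2·(-20.858·1000)/1000) = 6.569 m/s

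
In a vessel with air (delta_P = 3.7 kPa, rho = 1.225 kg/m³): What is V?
Formula: V = \sqrt{\frac{2 \Delta P}{\rho}}
V = √(2·(3.7·1000)/1.225) = 77.72 m/s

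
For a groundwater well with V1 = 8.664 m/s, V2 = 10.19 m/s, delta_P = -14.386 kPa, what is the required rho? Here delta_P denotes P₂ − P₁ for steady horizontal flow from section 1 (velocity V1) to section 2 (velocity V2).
Formula: \Delta P = \frac{1}{2} \rho (V_1^2 - V_2^2)
Substituting knowns: -14.386 = 0.5·rho·(8.664² − 10.19²)/1000
Solving for rho: rho = 2·(-14.386·1000)/(8.664² − 10.19²) = 1000 kg/m³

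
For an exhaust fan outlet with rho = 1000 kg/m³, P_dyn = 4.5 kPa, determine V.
Formula: P_{dyn} = \frac{1}{2} \rho V^2
Substituting knowns: 4.5 = 0.5·1000·V²/1000
Solving for V: V = √(2·(4.5·1000)/1000) = 3 m/s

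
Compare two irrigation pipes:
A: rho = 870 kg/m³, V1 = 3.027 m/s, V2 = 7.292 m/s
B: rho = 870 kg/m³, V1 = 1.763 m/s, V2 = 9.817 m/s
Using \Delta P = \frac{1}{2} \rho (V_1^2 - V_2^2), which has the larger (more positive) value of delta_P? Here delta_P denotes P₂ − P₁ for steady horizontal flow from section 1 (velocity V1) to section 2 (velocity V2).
delta_P(A) = -19.14 kPa, delta_P(B) = -40.57 kPa. Answer: A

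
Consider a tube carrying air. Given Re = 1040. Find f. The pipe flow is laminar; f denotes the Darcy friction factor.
Formula: f = \frac{64}{Re}
f = 64/1040 = 0.06154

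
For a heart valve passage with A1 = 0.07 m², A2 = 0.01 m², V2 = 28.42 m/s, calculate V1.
Formula: V_2 = \frac{A_1 V_1}{A_2}
Substituting knowns: 28.42 = 0.07·V1/0.01
Solving for V1: V1 = 28.42·0.01/0.07 = 4.06 m/s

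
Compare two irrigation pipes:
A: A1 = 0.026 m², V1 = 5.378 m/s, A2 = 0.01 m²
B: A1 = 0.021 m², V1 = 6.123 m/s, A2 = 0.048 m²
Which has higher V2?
V2(A) = 13.98 m/s, V2(B) = 2.679 m/s. Answer: A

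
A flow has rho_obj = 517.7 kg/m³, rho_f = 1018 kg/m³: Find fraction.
Formula: f_{sub} = \frac{\rho_{obj}}{\rho_f}
fraction = 517.7/1018 = 0.5085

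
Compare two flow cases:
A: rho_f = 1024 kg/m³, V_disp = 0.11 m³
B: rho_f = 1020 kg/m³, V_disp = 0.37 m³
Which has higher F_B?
F_B(A) = 1105 N, F_B(B) = 3702 N. Answer: B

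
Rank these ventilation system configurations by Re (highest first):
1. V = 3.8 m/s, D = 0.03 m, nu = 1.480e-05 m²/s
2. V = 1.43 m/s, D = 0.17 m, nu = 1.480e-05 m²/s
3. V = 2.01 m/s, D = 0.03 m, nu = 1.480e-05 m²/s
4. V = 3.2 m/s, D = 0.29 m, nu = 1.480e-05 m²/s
Case 1: Re = 7703
Case 2: Re = 16426
Case 3: Re = 4074
Case 4: Re = 62703
Ranking (highest first): 4, 2, 1, 3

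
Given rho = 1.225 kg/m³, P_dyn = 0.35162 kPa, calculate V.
Formula: P_{dyn} = \frac{1}{2} \rho V^2
Substituting knowns: 0.35162 = 0.5·1.225·V²/1000
Solving for V: V = √(2·(0.35162·1000)/1.225) = 23.96 m/s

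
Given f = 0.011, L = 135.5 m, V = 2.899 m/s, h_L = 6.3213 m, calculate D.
Formula: h_L = f \frac{L}{D} \frac{V^2}{2g}
Substituting knowns: 6.3213 = 0.011·(135.5/D)·2.899²/(2·9.81)
Solving for D: D = 0.011·135.5·2.899²/(2·9.81·6.3213) = 0.101 m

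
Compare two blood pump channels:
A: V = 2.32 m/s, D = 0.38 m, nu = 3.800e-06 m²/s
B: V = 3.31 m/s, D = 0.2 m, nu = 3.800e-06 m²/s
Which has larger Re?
Re(A) = 232000, Re(B) = 174211. Answer: A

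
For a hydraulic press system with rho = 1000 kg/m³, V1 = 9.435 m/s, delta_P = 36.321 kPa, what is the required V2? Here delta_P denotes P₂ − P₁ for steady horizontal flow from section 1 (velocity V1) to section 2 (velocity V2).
Formula: \Delta P = \frac{1}{2} \rho (V_1^2 - V_2^2)
Substituting knowns: 36.321 = 0.5·1000·(9.435² − V2²)/1000
Solving for V2: V2 = √(9.435² − 2·(36.321·1000)/1000) = 4.047 m/s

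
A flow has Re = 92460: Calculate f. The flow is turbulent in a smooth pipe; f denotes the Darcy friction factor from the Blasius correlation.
Formula: f = \frac{0.316}{Re^{0.25}}
f = 0.316/92460^0.25 = 0.01812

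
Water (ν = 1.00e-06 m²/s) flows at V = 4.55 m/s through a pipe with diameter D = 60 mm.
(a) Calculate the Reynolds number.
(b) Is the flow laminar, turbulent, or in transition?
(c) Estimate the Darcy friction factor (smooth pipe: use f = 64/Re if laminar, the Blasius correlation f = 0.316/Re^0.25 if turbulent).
(a) Re = V·D/ν = 4.55·0.06/1.00e-06 = 273000
(b) Flow regime: turbulent (Re > 4000)
(c) Friction factor: f = 0.316/Re^0.25 = 0.316/273000^0.25 = 0.01382 (Blasius is strictly valid for Re ≲ 1e5; used here as the smooth-pipe estimate the problem specifies)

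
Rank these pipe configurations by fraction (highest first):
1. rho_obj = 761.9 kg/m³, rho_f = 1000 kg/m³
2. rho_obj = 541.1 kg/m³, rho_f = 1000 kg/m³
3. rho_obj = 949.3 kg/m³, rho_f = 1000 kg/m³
Case 1: fraction = 0.7619
Case 2: fraction = 0.5411
Case 3: fraction = 0.9493
Ranking (highest first): 3, 1, 2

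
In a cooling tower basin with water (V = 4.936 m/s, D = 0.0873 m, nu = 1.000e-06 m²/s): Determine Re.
Formula: Re = \frac{V D}{\nu}
Re = 4.936·0.0873/1.000e-06 = 430913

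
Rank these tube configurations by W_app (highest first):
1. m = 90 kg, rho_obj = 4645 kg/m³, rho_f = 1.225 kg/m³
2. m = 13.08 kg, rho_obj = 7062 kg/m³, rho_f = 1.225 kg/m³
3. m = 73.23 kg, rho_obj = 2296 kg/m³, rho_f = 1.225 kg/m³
Case 1: W_app = 882.7 N
Case 2: W_app = 128.3 N
Case 3: W_app = 718 N
Ranking (highest first): 1, 3, 2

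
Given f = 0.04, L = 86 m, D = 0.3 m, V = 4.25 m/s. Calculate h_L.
Formula: h_L = f \frac{L}{D} \frac{V^2}{2g}
h_L = 0.04·(86/0.3)·4.25²/(2·9.81) = 10.56 m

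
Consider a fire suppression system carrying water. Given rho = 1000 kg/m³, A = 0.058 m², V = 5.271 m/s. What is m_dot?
Formula: \dot{m} = \rho A V
m_dot = 1000·0.058·5.271 = 305.7 kg/s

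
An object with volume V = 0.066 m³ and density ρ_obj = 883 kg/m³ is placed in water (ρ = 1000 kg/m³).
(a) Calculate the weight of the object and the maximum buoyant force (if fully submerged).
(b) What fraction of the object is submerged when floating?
(a) W=rho_obj*g*V=883*9.81*0.066=571.7 N; F_B(max)=rho*g*V=1000*9.81*0.066=647.5 N
(b) Floating fraction=rho_obj/rho=883/1000=0.883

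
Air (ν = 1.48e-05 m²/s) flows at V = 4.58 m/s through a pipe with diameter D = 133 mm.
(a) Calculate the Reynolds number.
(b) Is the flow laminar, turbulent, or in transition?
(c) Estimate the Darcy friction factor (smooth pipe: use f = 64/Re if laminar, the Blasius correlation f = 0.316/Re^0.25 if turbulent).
(a) Re = V·D/ν = 4.58·0.133/1.48e-05 = 41158
(b) Flow regime: turbulent (Re > 4000)
(c) Friction factor: f = 0.316/Re^0.25 = 0.316/41158^0.25 = 0.02219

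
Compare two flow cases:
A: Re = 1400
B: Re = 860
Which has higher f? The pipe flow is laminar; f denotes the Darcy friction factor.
f(A) = 0.04571, f(B) = 0.07442. Answer: B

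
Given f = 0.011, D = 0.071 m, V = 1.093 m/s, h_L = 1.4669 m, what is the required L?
Formula: h_L = f \frac{L}{D} \frac{V^2}{2g}
Substituting knowns: 1.4669 = 0.011·(L/0.071)·1.093²/(2·9.81)
Solving for L: L = 1.4669·2·9.81·0.071/(0.011·1.093²) = 155.5 m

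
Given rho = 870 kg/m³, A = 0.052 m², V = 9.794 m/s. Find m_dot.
Formula: \dot{m} = \rho A V
m_dot = 870·0.052·9.794 = 443.1 kg/s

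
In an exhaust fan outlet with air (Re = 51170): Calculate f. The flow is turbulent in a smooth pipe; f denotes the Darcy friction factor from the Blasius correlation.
Formula: f = \frac{0.316}{Re^{0.25}}
f = 0.316/51170^0.25 = 0.02101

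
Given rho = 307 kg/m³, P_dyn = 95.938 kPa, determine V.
Formula: P_{dyn} = \frac{1}{2} \rho V^2
Substituting knowns: 95.938 = 0.5·307·V²/1000
Solving for V: V = √(2·(95.938·1000)/307) = 25 m/s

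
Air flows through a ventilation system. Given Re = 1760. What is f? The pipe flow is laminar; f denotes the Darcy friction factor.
Formula: f = \frac{64}{Re}
f = 64/1760 = 0.03636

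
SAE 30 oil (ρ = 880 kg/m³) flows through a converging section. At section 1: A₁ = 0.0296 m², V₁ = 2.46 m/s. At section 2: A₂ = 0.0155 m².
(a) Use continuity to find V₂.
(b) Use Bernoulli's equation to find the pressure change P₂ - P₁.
(a) Continuity: A₁V₁=A₂V₂ -> V₂=A₁V₁/A₂=0.0296*2.46/0.0155=4.70 m/s
(b) Bernoulli: P₂-P₁=0.5*rho*(V₁^2-V₂^2)/1000=0.5*880*(2.46^2-4.70^2)/1000=-7.057 kPa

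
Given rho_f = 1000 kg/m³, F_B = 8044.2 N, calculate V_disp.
Formula: F_B = \rho_f g V_{disp}
Substituting knowns: 8044.2 = 1000·9.81·V_disp
Solving for V_disp: V_disp = 8044.2/(1000·9.81) = 0.82 m³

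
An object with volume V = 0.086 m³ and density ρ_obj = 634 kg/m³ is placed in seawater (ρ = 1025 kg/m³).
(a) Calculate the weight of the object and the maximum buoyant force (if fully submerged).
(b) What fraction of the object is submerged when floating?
(a) W=rho_obj*g*V=634*9.81*0.086=534.9 N; F_B(max)=rho*g*V=1025*9.81*0.086=864.8 N
(b) Floating fraction=rho_obj/rho=634/1025=0.619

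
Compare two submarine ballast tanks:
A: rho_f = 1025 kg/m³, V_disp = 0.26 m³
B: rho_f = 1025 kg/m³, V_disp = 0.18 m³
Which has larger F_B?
F_B(A) = 2614 N, F_B(B) = 1810 N. Answer: A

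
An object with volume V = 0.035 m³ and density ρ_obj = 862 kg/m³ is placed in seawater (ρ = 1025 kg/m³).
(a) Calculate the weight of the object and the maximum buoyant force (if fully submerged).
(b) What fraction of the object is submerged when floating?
(a) W=rho_obj*g*V=862*9.81*0.035=296.0 N; F_B(max)=rho*g*V=1025*9.81*0.035=351.9 N
(b) Floating fraction=rho_obj/rho=862/1025=0.841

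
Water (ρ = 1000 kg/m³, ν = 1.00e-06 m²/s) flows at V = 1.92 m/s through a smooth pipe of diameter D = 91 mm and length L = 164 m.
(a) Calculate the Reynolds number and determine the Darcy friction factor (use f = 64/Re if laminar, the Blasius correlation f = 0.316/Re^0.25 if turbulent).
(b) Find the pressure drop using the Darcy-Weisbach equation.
(a) Re = V·D/ν = 1.92·0.091/1.00e-06 = 174720 → turbulent (Re > 4000); f = 0.316/Re^0.25 = 0.316/174720^0.25 = 0.015456 (Blasius is strictly valid for Re ≲ 1e5; used here as the smooth-pipe estimate the problem specifies)
(b) Darcy-Weisbach: ΔP = f·(L/D)·½ρV²/1000 = 0.015456·(164/0.091)·½·1000·1.92²/1000 = 51.34 kPa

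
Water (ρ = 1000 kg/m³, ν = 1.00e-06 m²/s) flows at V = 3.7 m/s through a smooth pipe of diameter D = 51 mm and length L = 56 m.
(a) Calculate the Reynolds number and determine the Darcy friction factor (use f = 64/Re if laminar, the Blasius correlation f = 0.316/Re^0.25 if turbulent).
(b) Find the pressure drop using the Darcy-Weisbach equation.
(a) Re = V·D/ν = 3.7·0.051/1.00e-06 = 188700 → turbulent (Re > 4000); f = 0.316/Re^0.25 = 0.316/188700^0.25 = 0.015162 (Blasius is strictly valid for Re ≲ 1e5; used here as the smooth-pipe estimate the problem specifies)
(b) Darcy-Weisbach: ΔP = f·(L/D)·½ρV²/1000 = 0.015162·(56/0.051)·½·1000·3.7²/1000 = 114 kPa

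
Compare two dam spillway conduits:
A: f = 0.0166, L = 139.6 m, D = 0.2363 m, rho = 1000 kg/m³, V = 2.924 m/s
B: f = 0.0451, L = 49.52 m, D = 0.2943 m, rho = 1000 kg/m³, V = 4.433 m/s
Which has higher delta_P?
delta_P(A) = 41.92 kPa, delta_P(B) = 74.56 kPa. Answer: B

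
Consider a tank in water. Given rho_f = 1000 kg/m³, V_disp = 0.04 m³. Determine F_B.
Formula: F_B = \rho_f g V_{disp}
F_B = 1000·9.81·0.04 = 392.4 N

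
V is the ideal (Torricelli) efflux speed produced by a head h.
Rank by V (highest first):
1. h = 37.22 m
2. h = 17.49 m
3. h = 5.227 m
Case 1: V = 27.02 m/s
Case 2: V = 18.52 m/s
Case 3: V = 10.13 m/s
Ranking (highest first): 1, 2, 3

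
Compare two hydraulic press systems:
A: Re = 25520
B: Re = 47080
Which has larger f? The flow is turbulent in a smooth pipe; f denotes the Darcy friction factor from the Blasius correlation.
f(A) = 0.025, f(B) = 0.02145. Answer: A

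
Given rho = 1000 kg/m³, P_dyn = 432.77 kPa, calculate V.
Formula: P_{dyn} = \frac{1}{2} \rho V^2
Substituting knowns: 432.77 = 0.5·1000·V²/1000
Solving for V: V = √(2·(432.77·1000)/1000) = 29.42 m/s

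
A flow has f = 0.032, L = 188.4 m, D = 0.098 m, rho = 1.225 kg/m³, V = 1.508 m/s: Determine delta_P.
Formula: \Delta P = f \frac{L}{D} \frac{\rho V^2}{2}
delta_P = 0.032·(188.4/0.098)·0.5·1.225·1.508²/1000 = 0.08569 kPa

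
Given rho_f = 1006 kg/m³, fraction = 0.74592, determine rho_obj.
Formula: f_{sub} = \frac{\rho_{obj}}{\rho_f}
Substituting knowns: 0.74592 = rho_obj/1006
Solving for rho_obj: rho_obj = 0.74592·1006 = 750.4 kg/m³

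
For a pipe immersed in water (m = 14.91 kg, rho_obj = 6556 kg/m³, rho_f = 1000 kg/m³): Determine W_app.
Formula: W_{app} = mg\left(1 - \frac{\rho_f}{\rho_{obj}}\right)
W_app = 14.91·9.81·(1 − 1000/6556) = 124 N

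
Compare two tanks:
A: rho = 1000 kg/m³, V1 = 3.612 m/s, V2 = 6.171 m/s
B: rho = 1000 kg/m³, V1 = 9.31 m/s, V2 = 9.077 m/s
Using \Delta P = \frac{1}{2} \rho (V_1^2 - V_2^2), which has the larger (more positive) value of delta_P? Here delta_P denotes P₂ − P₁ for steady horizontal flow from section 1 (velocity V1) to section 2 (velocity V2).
delta_P(A) = -12.52 kPa, delta_P(B) = 2.142 kPa. Answer: B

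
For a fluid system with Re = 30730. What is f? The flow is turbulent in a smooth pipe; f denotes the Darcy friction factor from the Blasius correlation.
Formula: f = \frac{0.316}{Re^{0.25}}
f = 0.316/30730^0.25 = 0.02387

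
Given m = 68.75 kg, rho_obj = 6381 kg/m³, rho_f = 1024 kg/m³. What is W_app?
Formula: W_{app} = mg\left(1 - \frac{\rho_f}{\rho_{obj}}\right)
W_app = 68.75·9.81·(1 − 1024/6381) = 566.2 N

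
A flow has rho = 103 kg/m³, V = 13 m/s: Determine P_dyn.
Formula: P_{dyn} = \frac{1}{2} \rho V^2
P_dyn = 0.5·103·13²/1000 = 8.704 kPa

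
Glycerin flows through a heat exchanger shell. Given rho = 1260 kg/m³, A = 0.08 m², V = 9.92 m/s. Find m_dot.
Formula: \dot{m} = \rho A V
m_dot = 1260·0.08·9.92 = 999.9 kg/s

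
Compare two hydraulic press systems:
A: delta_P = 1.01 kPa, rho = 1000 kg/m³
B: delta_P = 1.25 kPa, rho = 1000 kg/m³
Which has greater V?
V(A) = 1.421 m/s, V(B) = 1.581 m/s. Answer: B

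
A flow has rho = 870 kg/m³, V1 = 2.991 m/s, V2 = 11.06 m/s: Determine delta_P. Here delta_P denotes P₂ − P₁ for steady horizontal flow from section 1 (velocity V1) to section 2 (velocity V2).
Formula: \Delta P = \frac{1}{2} \rho (V_1^2 - V_2^2)
delta_P = 0.5·870·(2.991² − 11.06²)/1000 = -49.32 kPa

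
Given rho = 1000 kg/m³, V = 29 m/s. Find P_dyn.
Formula: P_{dyn} = \frac{1}{2} \rho V^2
P_dyn = 0.5·1000·29²/1000 = 420.5 kPa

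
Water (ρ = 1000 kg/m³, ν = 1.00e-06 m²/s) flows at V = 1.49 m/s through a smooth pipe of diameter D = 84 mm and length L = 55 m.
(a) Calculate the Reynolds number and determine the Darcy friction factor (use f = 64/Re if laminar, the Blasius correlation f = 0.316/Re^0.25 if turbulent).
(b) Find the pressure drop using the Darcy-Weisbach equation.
(a) Re = V·D/ν = 1.49·0.084/1.00e-06 = 125160 → turbulent (Re > 4000); f = 0.316/Re^0.25 = 0.316/125160^0.25 = 0.0168 (Blasius is strictly valid for Re ≲ 1e5; used here as the smooth-pipe estimate the problem specifies)
(b) Darcy-Weisbach: ΔP = f·(L/D)·½ρV²/1000 = 0.0168·(55/0.084)·½·1000·1.49²/1000 = 12.21 kPa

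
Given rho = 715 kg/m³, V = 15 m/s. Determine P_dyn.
Formula: P_{dyn} = \frac{1}{2} \rho V^2
P_dyn = 0.5·715·15²/1000 = 80.44 kPa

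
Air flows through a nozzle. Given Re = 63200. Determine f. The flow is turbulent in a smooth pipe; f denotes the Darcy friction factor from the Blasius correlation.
Formula: f = \frac{0.316}{Re^{0.25}}
f = 0.316/63200^0.25 = 0.01993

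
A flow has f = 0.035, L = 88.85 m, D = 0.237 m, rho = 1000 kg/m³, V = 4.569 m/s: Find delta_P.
Formula: \Delta P = f \frac{L}{D} \frac{\rho V^2}{2}
delta_P = 0.035·(88.85/0.237)·0.5·1000·4.569²/1000 = 137 kPa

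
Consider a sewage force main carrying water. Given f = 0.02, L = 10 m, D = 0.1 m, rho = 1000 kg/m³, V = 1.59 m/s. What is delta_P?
Formula: \Delta P = f \frac{L}{D} \frac{\rho V^2}{2}
delta_P = 0.02·(10/0.1)·0.5·1000·1.59²/1000 = 2.528 kPa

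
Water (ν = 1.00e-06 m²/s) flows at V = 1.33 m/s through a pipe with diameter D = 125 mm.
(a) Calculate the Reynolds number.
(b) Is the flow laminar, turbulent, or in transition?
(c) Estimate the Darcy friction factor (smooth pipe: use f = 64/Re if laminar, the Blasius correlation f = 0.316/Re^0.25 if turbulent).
(a) Re = V·D/ν = 1.33·0.125/1.00e-06 = 166250
(b) Flow regime: turbulent (Re > 4000)
(c) Friction factor: f = 0.316/Re^0.25 = 0.316/166250^0.25 = 0.01565 (Blasius is strictly valid for Re ≲ 1e5; used here as the smooth-pipe estimate the problem specifies)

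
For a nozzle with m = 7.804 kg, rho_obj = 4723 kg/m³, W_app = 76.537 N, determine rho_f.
Formula: W_{app} = mg\left(1 - \frac{\rho_f}{\rho_{obj}}\right)
Substituting knowns: 76.537 = 7.804·9.81·(1 − rho_f/4723)
Solving for rho_f: rho_f = 4723·(1 − 76.537/(7.804·9.81)) = 1.249 kg/m³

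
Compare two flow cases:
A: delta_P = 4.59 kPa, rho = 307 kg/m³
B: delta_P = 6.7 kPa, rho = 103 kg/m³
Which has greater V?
V(A) = 5.468 m/s, V(B) = 11.41 m/s. Answer: B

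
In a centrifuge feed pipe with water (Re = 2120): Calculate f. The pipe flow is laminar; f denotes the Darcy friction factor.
Formula: f = \frac{64}{Re}
f = 64/2120 = 0.03019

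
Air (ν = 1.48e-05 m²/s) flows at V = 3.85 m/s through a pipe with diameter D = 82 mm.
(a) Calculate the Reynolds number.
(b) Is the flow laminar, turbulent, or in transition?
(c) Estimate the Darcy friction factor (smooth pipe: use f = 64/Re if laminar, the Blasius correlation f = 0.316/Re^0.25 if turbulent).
(a) Re = V·D/ν = 3.85·0.082/1.48e-05 = 21331
(b) Flow regime: turbulent (Re > 4000)
(c) Friction factor: f = 0.316/Re^0.25 = 0.316/21331^0.25 = 0.02615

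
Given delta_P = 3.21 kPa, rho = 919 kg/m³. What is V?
Formula: V = \sqrt{\frac{2 \Delta P}{\rho}}
V = √(2·(3.21·1000)/919) = 2.643 m/s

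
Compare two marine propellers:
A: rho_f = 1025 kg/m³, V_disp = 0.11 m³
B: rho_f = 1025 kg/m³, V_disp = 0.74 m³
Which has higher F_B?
F_B(A) = 1106 N, F_B(B) = 7441 N. Answer: B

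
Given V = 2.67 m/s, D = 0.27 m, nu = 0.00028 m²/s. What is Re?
Formula: Re = \frac{V D}{\nu}
Re = 2.67·0.27/0.00028 = 2575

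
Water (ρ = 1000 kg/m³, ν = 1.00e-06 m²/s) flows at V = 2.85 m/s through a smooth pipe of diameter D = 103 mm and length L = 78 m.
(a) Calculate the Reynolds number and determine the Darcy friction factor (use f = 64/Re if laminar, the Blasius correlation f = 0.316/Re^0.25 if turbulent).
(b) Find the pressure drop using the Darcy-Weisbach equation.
(a) Re = V·D/ν = 2.85·0.103/1.00e-06 = 293550 → turbulent (Re > 4000); f = 0.316/Re^0.25 = 0.316/293550^0.25 = 0.013576 (Blasius is strictly valid for Re ≲ 1e5; used here as the smooth-pipe estimate the problem specifies)
(b) Darcy-Weisbach: ΔP = f·(L/D)·½ρV²/1000 = 0.013576·(78/0.103)·½·1000·2.85²/1000 = 41.75 kPa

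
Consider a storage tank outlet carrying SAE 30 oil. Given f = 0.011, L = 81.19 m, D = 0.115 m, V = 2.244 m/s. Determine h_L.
Formula: h_L = f \frac{L}{D} \frac{V^2}{2g}
h_L = 0.011·(81.19/0.115)·2.244²/(2·9.81) = 1.993 m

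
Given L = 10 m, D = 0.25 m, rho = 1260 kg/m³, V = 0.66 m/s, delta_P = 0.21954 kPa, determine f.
Formula: \Delta P = f \frac{L}{D} \frac{\rho V^2}{2}
Substituting knowns: 0.21954 = f·(10/0.25)·0.5·1260·0.66²/1000
Solving for f: f = (0.21954·1000)/((10/0.25)·0.5·1260·0.66²) = 0.02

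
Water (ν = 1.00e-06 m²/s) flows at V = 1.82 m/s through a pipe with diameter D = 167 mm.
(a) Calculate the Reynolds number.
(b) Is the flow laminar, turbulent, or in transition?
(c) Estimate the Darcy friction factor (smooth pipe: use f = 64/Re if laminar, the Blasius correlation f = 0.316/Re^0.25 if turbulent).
(a) Re = V·D/ν = 1.82·0.167/1.00e-06 = 303940
(b) Flow regime: turbulent (Re > 4000)
(c) Friction factor: f = 0.316/Re^0.25 = 0.316/303940^0.25 = 0.01346 (Blasius is strictly valid for Re ≲ 1e5; used here as the smooth-pipe estimate the problem specifies)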